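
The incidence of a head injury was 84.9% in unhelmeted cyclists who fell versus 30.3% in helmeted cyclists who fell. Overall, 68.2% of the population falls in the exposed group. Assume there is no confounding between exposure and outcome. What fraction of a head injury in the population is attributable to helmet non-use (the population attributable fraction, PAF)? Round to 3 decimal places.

PAF ≈ 0.551

p₁ = 0.849, p₀ = 0.303.
Overall risk P(Y=1) = π·p₁ + (1−π)·p₀ = 0.682×0.849 + 0.318×0.303 = 0.67537.
Under exogeneity, PAF = [P(Y=1) − p₀] / P(Y=1).
PAF = (0.67537 − 0.303) / 0.67537 ≈ 0.5514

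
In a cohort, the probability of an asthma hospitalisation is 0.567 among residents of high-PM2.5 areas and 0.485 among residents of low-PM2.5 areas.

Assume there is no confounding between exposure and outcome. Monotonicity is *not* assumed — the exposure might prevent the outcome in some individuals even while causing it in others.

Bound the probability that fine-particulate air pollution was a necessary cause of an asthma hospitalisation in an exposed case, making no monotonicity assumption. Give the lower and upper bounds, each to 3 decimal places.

0.145 ≤ PN ≤ 0.908

Let p₁ = 0.567, p₀ = 0.485.
Under exogeneity alone the bounds on PN are max{0,(p₁−p₀)/p₁} ≤ PN ≤ min{1,(1−p₀)/p₁}.
  lower = (p₁ − p₀)/p₁ = 0.082 / 0.567 ≈ 0.1446
  upper = min{1, (1 − p₀)/p₁} = 0.515 / 0.567 ≈ 0.9083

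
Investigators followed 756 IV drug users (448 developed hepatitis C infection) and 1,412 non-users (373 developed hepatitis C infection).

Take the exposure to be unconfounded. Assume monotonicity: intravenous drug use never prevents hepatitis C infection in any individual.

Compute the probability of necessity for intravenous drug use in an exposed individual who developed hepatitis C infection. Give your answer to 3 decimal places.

PN ≈ 0.554

p₁ = P(outcome | exposed) = 448/756 = 0.59259
p₀ = P(outcome | unexposed) = 373/1412 = 0.26416
Under exogeneity and monotonicity, PN = (p₁ − p₀) / p₁.
PN = (0.59259 − 0.26416) / 0.59259 = 0.32843 / 0.59259 ≈ 0.5542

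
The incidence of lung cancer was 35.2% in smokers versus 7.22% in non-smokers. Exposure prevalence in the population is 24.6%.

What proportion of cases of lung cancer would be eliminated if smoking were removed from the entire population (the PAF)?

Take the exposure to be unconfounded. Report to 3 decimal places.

p₁ = 0.352, p₀ = 0.0722.
Overall risk P(Y=1) = π·p₁ + (1−π)·p₀ = 0.246×0.352 + 0.754×0.0722 = 0.14103.
Under exogeneity, PAF = [P(Y=1) − p₀] / P(Y=1).
PAF = (0.14103 − 0.0722) / 0.14103 ≈ 0.4881

PAF ≈ 0.488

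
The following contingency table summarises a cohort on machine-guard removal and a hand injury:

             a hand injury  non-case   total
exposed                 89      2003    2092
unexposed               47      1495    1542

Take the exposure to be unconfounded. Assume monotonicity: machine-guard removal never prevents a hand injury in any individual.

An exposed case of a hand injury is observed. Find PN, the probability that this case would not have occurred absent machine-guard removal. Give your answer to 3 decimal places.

p₁ = P(outcome | exposed) = 89/2092 = 0.042543
p₀ = P(outcome | unexposed) = 47/1542 = 0.03048
Under exogeneity and monotonicity, PN = (p₁ − p₀)/p₁.
PN = (0.042543 − 0.03048) / 0.042543 ≈ 0.2836

PN ≈ 0.284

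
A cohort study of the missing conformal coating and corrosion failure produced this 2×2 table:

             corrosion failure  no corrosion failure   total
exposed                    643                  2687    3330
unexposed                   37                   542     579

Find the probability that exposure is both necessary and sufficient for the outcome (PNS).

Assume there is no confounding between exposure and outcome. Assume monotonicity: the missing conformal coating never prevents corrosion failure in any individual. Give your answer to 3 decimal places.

p₁ = P(outcome | exposed) = 643/3330 = 0.19309
p₀ = P(outcome | unexposed) = 37/579 = 0.063903
Under exogeneity and monotonicity, PNS = p₁ − p₀.
PNS = 0.19309 − 0.063903 = 0.12919

PNS ≈ 0.129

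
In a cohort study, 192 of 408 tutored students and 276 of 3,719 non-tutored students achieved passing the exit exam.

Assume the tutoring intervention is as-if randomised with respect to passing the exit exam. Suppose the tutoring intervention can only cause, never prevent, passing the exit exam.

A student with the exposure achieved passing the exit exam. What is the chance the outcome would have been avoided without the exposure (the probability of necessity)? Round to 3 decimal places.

p₁ = P(outcome | exposed) = 192/408 = 0.47059
p₀ = P(outcome | unexposed) = 276/3719 = 0.074213
Under exogeneity and monotonicity, PN = (p₁ − p₀) / p₁.
PN = (0.47059 − 0.074213) / 0.47059 = 0.39637 / 0.47059 ≈ 0.8423

PN ≈ 0.842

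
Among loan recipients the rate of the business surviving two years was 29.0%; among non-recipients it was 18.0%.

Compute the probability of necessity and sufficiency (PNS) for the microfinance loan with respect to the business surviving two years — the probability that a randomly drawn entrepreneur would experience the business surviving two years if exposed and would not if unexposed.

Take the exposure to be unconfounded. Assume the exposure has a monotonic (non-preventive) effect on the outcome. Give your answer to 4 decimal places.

PNS ≈ 0.1100

p₁ = 0.29, p₀ = 0.18.
Under exogeneity and monotonicity, PNS = p₁ − p₀.
PNS = 0.29 − 0.18 = 0.11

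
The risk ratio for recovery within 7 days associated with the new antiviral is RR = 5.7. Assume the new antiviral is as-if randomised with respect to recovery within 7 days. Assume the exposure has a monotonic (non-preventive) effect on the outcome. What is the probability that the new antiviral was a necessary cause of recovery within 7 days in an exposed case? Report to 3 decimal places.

Under exogeneity and monotonicity, PN = (RR − 1) / RR = 1 − 1/RR.
PN = (5.7 − 1) / 5.7 = 4.7 / 5.7 ≈ 0.8246

PN ≈ 0.825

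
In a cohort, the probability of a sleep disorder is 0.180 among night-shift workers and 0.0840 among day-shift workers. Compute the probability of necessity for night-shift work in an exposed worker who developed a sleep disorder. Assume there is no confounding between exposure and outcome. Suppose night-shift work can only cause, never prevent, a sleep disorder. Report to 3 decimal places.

PN ≈ 0.533

Let p₁ = 0.18, p₀ = 0.084.
Under exogeneity and monotonicity, PN = (p₁ − p₀) / p₁.
PN = (0.18 − 0.084) / 0.18 = 0.096 / 0.18 ≈ 0.5333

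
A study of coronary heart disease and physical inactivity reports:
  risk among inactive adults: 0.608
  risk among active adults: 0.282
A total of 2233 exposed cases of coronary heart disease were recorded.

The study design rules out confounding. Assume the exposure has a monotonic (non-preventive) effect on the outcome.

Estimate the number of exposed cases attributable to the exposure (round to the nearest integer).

Let p₁ = 0.608, p₀ = 0.282.
PN = (p₁ − p₀)/p₁ = (0.608 − 0.282) / 0.608 ≈ 0.53618.
Attributable cases ≈ PN × (exposed cases) = 0.53618 × 2233 ≈ 1197.30.

about 1197 cases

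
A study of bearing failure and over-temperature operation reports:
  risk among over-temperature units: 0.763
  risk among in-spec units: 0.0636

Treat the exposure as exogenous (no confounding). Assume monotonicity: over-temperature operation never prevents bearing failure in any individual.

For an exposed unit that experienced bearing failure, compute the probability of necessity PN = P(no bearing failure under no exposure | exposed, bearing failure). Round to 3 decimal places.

PN ≈ 0.917

Let p₁ = 0.763, p₀ = 0.0636.
Under exogeneity and monotonicity, PN = (p₁ − p₀) / p₁.
PN = (0.763 − 0.0636) / 0.763 = 0.6994 / 0.763 ≈ 0.9166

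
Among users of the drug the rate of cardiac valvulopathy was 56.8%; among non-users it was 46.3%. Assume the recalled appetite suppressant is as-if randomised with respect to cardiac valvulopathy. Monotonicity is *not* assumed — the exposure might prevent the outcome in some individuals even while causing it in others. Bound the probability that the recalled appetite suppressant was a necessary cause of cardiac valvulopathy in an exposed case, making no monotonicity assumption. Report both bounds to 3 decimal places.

p₁ = 0.568, p₀ = 0.463.
Under exogeneity alone the bounds on PN are max{0,(p₁−p₀)/p₁} ≤ PN ≤ min{1,(1−p₀)/p₁}.
  lower = (p₁ − p₀)/p₁ = 0.105 / 0.568 ≈ 0.1849
  upper = min{1, (1 − p₀)/p₁} = 0.537 / 0.568 ≈ 0.9454

0.185 ≤ PN ≤ 0.945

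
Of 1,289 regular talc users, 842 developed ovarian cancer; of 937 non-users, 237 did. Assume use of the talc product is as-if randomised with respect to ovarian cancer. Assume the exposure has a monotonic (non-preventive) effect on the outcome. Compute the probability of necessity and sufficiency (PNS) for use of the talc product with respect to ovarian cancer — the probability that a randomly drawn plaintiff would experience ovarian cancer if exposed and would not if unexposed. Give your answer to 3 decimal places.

p₁ = P(outcome | exposed) = 842/1289 = 0.65322
p₀ = P(outcome | unexposed) = 237/937 = 0.25293
Under exogeneity and monotonicity, PNS = p₁ − p₀.
PNS = 0.65322 − 0.25293 = 0.40028

PNS ≈ 0.400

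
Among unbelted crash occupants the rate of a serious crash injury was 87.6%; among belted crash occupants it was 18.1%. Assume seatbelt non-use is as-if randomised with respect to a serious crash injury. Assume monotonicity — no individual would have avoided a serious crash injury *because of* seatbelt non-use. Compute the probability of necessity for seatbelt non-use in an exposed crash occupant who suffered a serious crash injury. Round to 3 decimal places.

p₁ = 0.876, p₀ = 0.181.
Under exogeneity and monotonicity, PN = (p₁ − p₀) / p₁.
PN = (0.876 − 0.181) / 0.876 = 0.695 / 0.876 ≈ 0.7934

PN ≈ 0.793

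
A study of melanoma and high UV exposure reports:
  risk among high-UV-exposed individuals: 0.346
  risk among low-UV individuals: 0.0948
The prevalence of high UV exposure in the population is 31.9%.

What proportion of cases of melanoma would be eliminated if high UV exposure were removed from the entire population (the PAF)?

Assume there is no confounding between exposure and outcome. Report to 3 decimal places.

Let p₁ = 0.346, p₀ = 0.0948.
Overall risk P(Y=1) = π·p₁ + (1−π)·p₀ = 0.319×0.346 + 0.681×0.0948 = 0.17493.
Under exogeneity, PAF = [P(Y=1) − p₀] / P(Y=1).
PAF = (0.17493 − 0.0948) / 0.17493 ≈ 0.4581

PAF ≈ 0.458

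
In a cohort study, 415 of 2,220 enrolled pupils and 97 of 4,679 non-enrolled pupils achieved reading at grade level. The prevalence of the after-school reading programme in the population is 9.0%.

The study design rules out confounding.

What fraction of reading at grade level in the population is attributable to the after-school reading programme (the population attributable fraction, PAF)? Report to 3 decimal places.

p₁ = P(outcome | exposed) = 415/2220 = 0.18694
p₀ = P(outcome | unexposed) = 97/4679 = 0.020731
Overall risk P(Y=1) = π·p₁ + (1−π)·p₀ = 0.09×0.18694 + 0.91×0.020731 = 0.035689.
Under exogeneity, PAF = [P(Y=1) − p₀] / P(Y=1).
PAF = (0.035689 − 0.020731) / 0.035689 ≈ 0.4191

PAF ≈ 0.419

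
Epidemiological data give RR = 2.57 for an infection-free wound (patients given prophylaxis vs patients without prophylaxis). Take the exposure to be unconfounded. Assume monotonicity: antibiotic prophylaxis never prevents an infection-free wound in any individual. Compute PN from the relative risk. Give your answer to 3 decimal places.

Under exogeneity and monotonicity, PN = (RR − 1) / RR = 1 − 1/RR.
PN = (2.57 − 1) / 2.57 = 1.57 / 2.57 ≈ 0.6109

PN ≈ 0.611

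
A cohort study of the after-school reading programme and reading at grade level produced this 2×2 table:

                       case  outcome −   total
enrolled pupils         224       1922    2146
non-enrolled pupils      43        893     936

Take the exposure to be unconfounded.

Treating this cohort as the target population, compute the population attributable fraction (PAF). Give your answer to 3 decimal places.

PAF ≈ 0.470

p₁ = P(outcome | exposed) = 224/2146 = 0.10438
p₀ = P(outcome | unexposed) = 43/936 = 0.04594
Exposure prevalence π = 2146/3082 = 0.6963; overall risk P(Y=1) = 0.086632.
Under exogeneity, PAF = [P(Y=1) − p₀]/P(Y=1).
PAF = (0.086632 − 0.04594) / 0.086632 ≈ 0.4697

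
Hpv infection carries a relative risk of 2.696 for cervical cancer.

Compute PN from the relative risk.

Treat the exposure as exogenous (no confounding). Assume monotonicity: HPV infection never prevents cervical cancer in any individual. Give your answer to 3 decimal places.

PN ≈ 0.629

Under exogeneity and monotonicity, PN = (RR − 1) / RR = 1 − 1/RR.
PN = (2.696 − 1) / 2.696 = 1.696 / 2.696 ≈ 0.6291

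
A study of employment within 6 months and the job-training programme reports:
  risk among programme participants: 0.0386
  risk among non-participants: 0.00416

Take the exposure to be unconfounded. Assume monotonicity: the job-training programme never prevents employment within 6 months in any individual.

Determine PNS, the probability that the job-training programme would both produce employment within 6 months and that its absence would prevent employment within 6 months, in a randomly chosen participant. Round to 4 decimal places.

Let p₁ = 0.0386, p₀ = 0.00416.
Under exogeneity and monotonicity, PNS = p₁ − p₀.
PNS = 0.0386 − 0.00416 = 0.03444

PNS ≈ 0.0344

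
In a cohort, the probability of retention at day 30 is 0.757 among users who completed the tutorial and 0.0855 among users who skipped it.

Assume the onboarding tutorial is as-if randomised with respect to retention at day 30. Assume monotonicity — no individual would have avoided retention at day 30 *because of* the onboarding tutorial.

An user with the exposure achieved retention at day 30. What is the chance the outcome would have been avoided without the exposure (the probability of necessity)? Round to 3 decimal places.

PN ≈ 0.887

Let p₁ = 0.757, p₀ = 0.0855.
Under exogeneity and monotonicity, PN = (p₁ − p₀) / p₁.
PN = (0.757 − 0.0855) / 0.757 = 0.6715 / 0.757 ≈ 0.8871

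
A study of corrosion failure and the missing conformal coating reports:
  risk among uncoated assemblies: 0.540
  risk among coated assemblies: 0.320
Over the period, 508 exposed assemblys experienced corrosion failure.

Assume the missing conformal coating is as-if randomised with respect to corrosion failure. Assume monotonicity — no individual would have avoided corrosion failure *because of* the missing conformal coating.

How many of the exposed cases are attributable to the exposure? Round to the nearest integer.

Let p₁ = 0.54, p₀ = 0.32.
PN = (p₁ − p₀)/p₁ = (0.54 − 0.32) / 0.54 ≈ 0.40741.
Attributable cases ≈ PN × (exposed cases) = 0.40741 × 508 ≈ 206.96.

about 207 cases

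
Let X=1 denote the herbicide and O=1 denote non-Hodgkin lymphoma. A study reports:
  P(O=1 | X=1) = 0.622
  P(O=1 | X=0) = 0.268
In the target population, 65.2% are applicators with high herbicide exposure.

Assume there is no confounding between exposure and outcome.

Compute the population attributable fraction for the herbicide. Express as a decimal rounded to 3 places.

Let p₁ = 0.622, p₀ = 0.268.
Overall risk P(Y=1) = π·p₁ + (1−π)·p₀ = 0.652×0.622 + 0.348×0.268 = 0.49881.
Under exogeneity, PAF = [P(Y=1) − p₀] / P(Y=1).
PAF = (0.49881 − 0.268) / 0.49881 ≈ 0.4627

PAF ≈ 0.463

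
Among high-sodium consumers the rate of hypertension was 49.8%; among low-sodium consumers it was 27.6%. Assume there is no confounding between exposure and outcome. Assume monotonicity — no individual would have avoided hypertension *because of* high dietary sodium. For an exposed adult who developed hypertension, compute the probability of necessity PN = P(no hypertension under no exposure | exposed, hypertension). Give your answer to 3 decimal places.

p₁ = 0.498, p₀ = 0.276.
Under exogeneity and monotonicity, PN = (p₁ − p₀) / p₁.
PN = (0.498 − 0.276) / 0.498 = 0.222 / 0.498 ≈ 0.4458

PN ≈ 0.446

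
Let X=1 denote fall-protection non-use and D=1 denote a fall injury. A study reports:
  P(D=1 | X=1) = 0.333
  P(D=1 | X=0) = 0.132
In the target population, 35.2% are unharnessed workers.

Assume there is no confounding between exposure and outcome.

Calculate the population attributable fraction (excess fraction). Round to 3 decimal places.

PAF ≈ 0.349

Let p₁ = 0.333, p₀ = 0.132.
Overall risk P(Y=1) = π·p₁ + (1−π)·p₀ = 0.352×0.333 + 0.648×0.132 = 0.20275.
Under exogeneity, PAF = [P(Y=1) − p₀] / P(Y=1).
PAF = (0.20275 − 0.132) / 0.20275 ≈ 0.3490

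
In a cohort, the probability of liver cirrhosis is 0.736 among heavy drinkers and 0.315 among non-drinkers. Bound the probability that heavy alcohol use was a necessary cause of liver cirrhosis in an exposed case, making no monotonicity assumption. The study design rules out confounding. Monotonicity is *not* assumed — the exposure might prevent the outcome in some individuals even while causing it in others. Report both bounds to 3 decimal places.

0.572 ≤ PN ≤ 0.931

Let p₁ = 0.736, p₀ = 0.315.
Under exogeneity alone the bounds on PN are max{0,(p₁−p₀)/p₁} ≤ PN ≤ min{1,(1−p₀)/p₁}.
  lower = (p₁ − p₀)/p₁ = 0.421 / 0.736 ≈ 0.5720
  upper = min{1, (1 − p₀)/p₁} = 0.685 / 0.736 ≈ 0.9307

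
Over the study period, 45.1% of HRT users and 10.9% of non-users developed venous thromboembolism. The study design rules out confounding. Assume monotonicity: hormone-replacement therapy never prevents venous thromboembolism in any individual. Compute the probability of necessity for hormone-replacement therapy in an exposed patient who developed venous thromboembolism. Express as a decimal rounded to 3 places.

PN ≈ 0.758

p₁ = 0.451, p₀ = 0.109.
Under exogeneity and monotonicity, PN = (p₁ − p₀) / p₁.
PN = (0.451 − 0.109) / 0.451 = 0.342 / 0.451 ≈ 0.7583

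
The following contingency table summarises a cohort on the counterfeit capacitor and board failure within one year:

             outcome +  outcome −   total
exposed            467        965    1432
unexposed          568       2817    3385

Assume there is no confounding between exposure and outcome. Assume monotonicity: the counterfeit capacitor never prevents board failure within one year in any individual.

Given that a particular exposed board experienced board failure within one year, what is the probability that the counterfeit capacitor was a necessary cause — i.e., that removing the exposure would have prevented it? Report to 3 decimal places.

p₁ = P(outcome | exposed) = 467/1432 = 0.32612
p₀ = P(outcome | unexposed) = 568/3385 = 0.1678
Under exogeneity and monotonicity, PN = (p₁ − p₀)/p₁.
PN = (0.32612 − 0.1678) / 0.32612 ≈ 0.4855

PN ≈ 0.485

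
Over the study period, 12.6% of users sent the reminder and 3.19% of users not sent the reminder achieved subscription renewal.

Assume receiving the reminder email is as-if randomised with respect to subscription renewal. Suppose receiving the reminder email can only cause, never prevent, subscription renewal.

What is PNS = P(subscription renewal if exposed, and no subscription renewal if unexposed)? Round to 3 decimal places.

p₁ = 0.126, p₀ = 0.0319.
Under exogeneity and monotonicity, PNS = p₁ − p₀.
PNS = 0.126 − 0.0319 = 0.0941

PNS ≈ 0.094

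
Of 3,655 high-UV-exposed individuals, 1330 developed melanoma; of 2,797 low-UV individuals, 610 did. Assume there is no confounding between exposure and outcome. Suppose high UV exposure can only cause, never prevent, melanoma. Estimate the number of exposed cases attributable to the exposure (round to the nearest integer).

p₁ = P(outcome | exposed) = 1330/3655 = 0.36389
p₀ = P(outcome | unexposed) = 610/2797 = 0.21809
PN = (p₁ − p₀)/p₁ = (0.36389 − 0.21809) / 0.36389 ≈ 0.40066.
Attributable cases ≈ PN × (exposed cases) = 0.40066 × 1330 ≈ 532.88.

about 533 cases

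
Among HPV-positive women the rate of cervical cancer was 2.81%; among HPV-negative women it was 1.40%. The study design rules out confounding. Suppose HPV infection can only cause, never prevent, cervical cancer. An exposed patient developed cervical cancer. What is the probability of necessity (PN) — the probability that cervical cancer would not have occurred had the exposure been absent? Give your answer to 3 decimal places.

p₁ = 0.0281, p₀ = 0.014.
Under exogeneity and monotonicity, PN = (p₁ − p₀) / p₁.
PN = (0.0281 − 0.014) / 0.0281 = 0.0141 / 0.0281 ≈ 0.5018

PN ≈ 0.502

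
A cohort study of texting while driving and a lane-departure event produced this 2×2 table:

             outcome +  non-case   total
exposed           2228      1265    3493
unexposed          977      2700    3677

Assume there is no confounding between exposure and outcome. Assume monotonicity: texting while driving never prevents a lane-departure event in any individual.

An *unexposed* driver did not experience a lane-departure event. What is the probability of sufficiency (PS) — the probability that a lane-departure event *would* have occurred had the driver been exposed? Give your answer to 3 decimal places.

p₁ = P(outcome | exposed) = 2228/3493 = 0.63785
p₀ = P(outcome | unexposed) = 977/3677 = 0.26571
Under exogeneity and monotonicity, PS = (p₁ − p₀)/(1 − p₀).
PS = (0.63785 − 0.26571) / 0.73429 ≈ 0.5068

PS ≈ 0.507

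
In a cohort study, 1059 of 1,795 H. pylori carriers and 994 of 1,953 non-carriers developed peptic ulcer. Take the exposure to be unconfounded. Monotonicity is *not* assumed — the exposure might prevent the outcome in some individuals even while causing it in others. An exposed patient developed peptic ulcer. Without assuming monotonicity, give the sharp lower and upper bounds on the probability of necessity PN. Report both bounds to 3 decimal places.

p₁ = P(outcome | exposed) = 1059/1795 = 0.58997
p₀ = P(outcome | unexposed) = 994/1953 = 0.50896
Under exogeneity alone the bounds on PN are max{0,(p₁−p₀)/p₁} ≤ PN ≤ min{1,(1−p₀)/p₁}.
  lower = (p₁ − p₀)/p₁ = 0.081012 / 0.58997 ≈ 0.1373
  upper = min{1, (1 − p₀)/p₁} = 0.49104 / 0.58997 ≈ 0.8323

0.137 ≤ PN ≤ 0.832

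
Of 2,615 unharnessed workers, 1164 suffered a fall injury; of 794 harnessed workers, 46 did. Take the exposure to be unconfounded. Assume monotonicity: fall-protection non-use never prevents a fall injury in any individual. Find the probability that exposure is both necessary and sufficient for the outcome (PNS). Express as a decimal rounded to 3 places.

PNS ≈ 0.387

p₁ = P(outcome | exposed) = 1164/2615 = 0.44512
p₀ = P(outcome | unexposed) = 46/794 = 0.057935
Under exogeneity and monotonicity, PNS = p₁ − p₀.
PNS = 0.44512 − 0.057935 = 0.38719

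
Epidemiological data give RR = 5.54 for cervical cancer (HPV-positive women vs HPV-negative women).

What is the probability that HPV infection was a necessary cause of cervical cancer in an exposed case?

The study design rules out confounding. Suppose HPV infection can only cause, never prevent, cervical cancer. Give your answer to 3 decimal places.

Under exogeneity and monotonicity, PN = (RR − 1) / RR = 1 − 1/RR.
PN = (5.54 − 1) / 5.54 = 4.54 / 5.54 ≈ 0.8195

PN ≈ 0.819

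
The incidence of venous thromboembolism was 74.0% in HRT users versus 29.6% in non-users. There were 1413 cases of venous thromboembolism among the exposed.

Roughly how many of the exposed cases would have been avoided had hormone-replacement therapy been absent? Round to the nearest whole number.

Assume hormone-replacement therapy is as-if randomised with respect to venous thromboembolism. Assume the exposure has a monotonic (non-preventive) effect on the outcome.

about 848 cases

p₁ = 0.74, p₀ = 0.296.
PN = (p₁ − p₀)/p₁ = (0.74 − 0.296) / 0.74 ≈ 0.60000.
Attributable cases ≈ PN × (exposed cases) = 0.60000 × 1413 ≈ 847.80.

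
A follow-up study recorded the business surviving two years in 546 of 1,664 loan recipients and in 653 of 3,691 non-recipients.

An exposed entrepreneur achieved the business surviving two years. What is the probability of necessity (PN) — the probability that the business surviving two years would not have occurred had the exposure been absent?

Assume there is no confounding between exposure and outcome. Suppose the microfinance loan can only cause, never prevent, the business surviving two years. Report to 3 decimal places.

PN ≈ 0.461

p₁ = P(outcome | exposed) = 546/1664 = 0.32812
p₀ = P(outcome | unexposed) = 653/3691 = 0.17692
Under exogeneity and monotonicity, PN = (p₁ − p₀) / p₁.
PN = (0.32812 − 0.17692) / 0.32812 = 0.15121 / 0.32812 ≈ 0.4608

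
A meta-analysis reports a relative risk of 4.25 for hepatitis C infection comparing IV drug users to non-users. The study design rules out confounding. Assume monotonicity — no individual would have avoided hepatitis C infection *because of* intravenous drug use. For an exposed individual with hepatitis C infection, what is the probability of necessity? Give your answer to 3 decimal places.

PN ≈ 0.765

Under exogeneity and monotonicity, PN = (RR − 1) / RR = 1 − 1/RR.
PN = (4.25 − 1) / 4.25 = 3.25 / 4.25 ≈ 0.7647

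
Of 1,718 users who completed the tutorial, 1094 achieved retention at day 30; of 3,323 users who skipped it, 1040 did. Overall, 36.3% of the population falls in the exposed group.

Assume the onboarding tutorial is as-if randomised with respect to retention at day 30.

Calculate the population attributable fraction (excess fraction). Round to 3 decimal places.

p₁ = P(outcome | exposed) = 1094/1718 = 0.63679
p₀ = P(outcome | unexposed) = 1040/3323 = 0.31297
Overall risk P(Y=1) = π·p₁ + (1−π)·p₀ = 0.363×0.63679 + 0.637×0.31297 = 0.43052.
Under exogeneity, PAF = [P(Y=1) − p₀] / P(Y=1).
PAF = (0.43052 − 0.31297) / 0.43052 ≈ 0.2730

PAF ≈ 0.273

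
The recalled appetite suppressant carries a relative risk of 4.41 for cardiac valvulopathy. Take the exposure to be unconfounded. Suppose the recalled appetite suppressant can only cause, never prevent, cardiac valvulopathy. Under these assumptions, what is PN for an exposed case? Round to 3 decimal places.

PN ≈ 0.773

Under exogeneity and monotonicity, PN = (RR − 1) / RR = 1 − 1/RR.
PN = (4.41 − 1) / 4.41 = 3.41 / 4.41 ≈ 0.7732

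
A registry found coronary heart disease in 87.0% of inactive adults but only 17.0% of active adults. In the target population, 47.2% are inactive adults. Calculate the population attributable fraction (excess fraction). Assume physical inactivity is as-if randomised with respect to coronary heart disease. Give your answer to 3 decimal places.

p₁ = 0.87, p₀ = 0.17.
Overall risk P(Y=1) = π·p₁ + (1−π)·p₀ = 0.472×0.87 + 0.528×0.17 = 0.5004.
Under exogeneity, PAF = [P(Y=1) − p₀] / P(Y=1).
PAF = (0.5004 − 0.17) / 0.5004 ≈ 0.6603

PAF ≈ 0.660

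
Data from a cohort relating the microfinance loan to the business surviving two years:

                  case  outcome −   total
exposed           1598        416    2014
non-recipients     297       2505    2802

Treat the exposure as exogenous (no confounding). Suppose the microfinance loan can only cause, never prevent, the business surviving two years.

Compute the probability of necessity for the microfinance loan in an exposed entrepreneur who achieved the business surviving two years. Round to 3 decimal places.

PN ≈ 0.866

p₁ = P(outcome | exposed) = 1598/2014 = 0.79345
p₀ = P(outcome | unexposed) = 297/2802 = 0.106
Under exogeneity and monotonicity, PN = (p₁ − p₀)/p₁.
PN = (0.79345 − 0.106) / 0.79345 ≈ 0.8664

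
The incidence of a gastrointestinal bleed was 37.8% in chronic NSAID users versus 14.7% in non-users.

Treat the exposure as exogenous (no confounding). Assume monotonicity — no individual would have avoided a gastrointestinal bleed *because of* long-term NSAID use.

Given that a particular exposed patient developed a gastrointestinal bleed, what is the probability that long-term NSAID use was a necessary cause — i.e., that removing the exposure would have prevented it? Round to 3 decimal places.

p₁ = 0.378, p₀ = 0.147.
Under exogeneity and monotonicity, PN = (p₁ − p₀) / p₁.
PN = (0.378 − 0.147) / 0.378 = 0.231 / 0.378 ≈ 0.6111

PN ≈ 0.611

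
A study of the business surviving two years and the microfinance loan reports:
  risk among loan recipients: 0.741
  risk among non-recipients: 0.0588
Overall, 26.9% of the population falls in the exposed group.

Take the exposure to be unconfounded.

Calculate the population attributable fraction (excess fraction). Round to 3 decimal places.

PAF ≈ 0.757

Let p₁ = 0.741, p₀ = 0.0588.
Overall risk P(Y=1) = π·p₁ + (1−π)·p₀ = 0.269×0.741 + 0.731×0.0588 = 0.24231.
Under exogeneity, PAF = [P(Y=1) − p₀] / P(Y=1).
PAF = (0.24231 − 0.0588) / 0.24231 ≈ 0.7573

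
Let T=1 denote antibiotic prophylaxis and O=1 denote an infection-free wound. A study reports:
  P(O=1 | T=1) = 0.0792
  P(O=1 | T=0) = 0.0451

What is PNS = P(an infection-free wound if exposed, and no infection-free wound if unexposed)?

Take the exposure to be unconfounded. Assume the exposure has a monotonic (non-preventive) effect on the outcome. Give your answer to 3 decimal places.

PNS ≈ 0.034

Let p₁ = 0.0792, p₀ = 0.0451.
Under exogeneity and monotonicity, PNS = p₁ − p₀.
PNS = 0.0792 − 0.0451 = 0.0341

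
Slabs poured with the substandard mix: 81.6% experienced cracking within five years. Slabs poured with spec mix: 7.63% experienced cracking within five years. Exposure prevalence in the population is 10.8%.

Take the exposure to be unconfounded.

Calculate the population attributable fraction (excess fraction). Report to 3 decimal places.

PAF ≈ 0.511

p₁ = 0.816, p₀ = 0.0763.
Overall risk P(Y=1) = π·p₁ + (1−π)·p₀ = 0.108×0.816 + 0.892×0.0763 = 0.15619.
Under exogeneity, PAF = [P(Y=1) − p₀] / P(Y=1).
PAF = (0.15619 − 0.0763) / 0.15619 ≈ 0.5115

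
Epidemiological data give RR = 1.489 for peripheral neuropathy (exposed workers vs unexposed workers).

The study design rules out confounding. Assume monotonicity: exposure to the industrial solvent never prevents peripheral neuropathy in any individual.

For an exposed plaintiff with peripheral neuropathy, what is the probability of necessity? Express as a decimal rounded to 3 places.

PN ≈ 0.328

Under exogeneity and monotonicity, PN = (RR − 1) / RR = 1 − 1/RR.
PN = (1.489 − 1) / 1.489 = 0.489 / 1.489 ≈ 0.3284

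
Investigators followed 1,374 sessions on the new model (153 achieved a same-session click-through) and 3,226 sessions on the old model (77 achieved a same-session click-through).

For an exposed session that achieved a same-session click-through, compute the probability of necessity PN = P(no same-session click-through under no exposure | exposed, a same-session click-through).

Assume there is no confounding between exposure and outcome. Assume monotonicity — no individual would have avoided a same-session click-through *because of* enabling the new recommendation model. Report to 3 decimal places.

PN ≈ 0.786

p₁ = P(outcome | exposed) = 153/1374 = 0.11135
p₀ = P(outcome | unexposed) = 77/3226 = 0.023869
Under exogeneity and monotonicity, PN = (p₁ − p₀) / p₁.
PN = (0.11135 − 0.023869) / 0.11135 = 0.087485 / 0.11135 ≈ 0.7857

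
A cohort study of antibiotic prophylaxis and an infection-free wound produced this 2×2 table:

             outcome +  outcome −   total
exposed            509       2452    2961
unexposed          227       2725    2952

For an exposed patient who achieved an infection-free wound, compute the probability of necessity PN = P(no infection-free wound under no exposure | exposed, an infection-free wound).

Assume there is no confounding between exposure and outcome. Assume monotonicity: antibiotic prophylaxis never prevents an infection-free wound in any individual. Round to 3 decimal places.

PN ≈ 0.553

p₁ = P(outcome | exposed) = 509/2961 = 0.1719
p₀ = P(outcome | unexposed) = 227/2952 = 0.076897
Under exogeneity and monotonicity, PN = (p₁ − p₀) / p₁.
PN = (0.1719 − 0.076897) / 0.1719 = 0.095004 / 0.1719 ≈ 0.5527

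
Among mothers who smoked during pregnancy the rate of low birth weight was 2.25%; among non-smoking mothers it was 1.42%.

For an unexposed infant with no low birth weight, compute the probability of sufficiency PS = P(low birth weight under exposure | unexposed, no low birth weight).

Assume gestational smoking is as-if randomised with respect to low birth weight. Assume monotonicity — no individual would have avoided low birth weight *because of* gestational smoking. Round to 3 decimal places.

p₁ = 0.0225, p₀ = 0.0142.
Under exogeneity and monotonicity, PS = (p₁ − p₀) / (1 − p₀).
PS = (0.0225 − 0.0142) / (1 − 0.0142) = 0.0083 / 0.9858 ≈ 0.0084

PS ≈ 0.008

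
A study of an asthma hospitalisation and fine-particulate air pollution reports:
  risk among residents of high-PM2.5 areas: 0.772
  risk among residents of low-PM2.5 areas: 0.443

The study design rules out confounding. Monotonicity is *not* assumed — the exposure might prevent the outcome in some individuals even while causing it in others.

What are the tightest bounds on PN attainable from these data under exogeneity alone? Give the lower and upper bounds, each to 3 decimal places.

0.426 ≤ PN ≤ 0.722

Let p₁ = 0.772, p₀ = 0.443.
Under exogeneity alone the bounds on PN are max{0,(p₁−p₀)/p₁} ≤ PN ≤ min{1,(1−p₀)/p₁}.
  lower = (p₁ − p₀)/p₁ = 0.329 / 0.772 ≈ 0.4262
  upper = min{1, (1 − p₀)/p₁} = 0.557 / 0.772 ≈ 0.7215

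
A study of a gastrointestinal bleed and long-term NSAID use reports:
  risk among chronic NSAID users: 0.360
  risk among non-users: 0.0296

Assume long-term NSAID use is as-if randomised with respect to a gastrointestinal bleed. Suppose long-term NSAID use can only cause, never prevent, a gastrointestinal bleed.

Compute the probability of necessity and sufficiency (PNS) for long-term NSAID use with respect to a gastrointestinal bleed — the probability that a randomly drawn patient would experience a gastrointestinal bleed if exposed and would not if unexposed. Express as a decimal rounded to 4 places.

Let p₁ = 0.36, p₀ = 0.0296.
Under exogeneity and monotonicity, PNS = p₁ − p₀.
PNS = 0.36 − 0.0296 = 0.3304

PNS ≈ 0.3304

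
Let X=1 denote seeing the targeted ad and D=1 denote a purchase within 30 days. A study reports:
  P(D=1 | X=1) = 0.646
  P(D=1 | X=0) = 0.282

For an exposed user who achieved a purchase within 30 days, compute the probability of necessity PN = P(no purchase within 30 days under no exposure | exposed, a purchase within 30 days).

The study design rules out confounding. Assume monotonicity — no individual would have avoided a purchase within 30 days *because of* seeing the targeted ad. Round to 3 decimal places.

PN ≈ 0.563

Let p₁ = 0.646, p₀ = 0.282.
Under exogeneity and monotonicity, PN = (p₁ − p₀) / p₁.
PN = (0.646 − 0.282) / 0.646 = 0.364 / 0.646 ≈ 0.5635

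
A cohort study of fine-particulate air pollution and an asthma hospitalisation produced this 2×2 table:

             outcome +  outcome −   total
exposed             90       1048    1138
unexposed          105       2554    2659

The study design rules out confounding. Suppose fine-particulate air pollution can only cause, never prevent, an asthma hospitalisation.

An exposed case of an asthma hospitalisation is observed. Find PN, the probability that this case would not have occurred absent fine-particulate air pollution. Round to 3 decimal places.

PN ≈ 0.501

p₁ = P(outcome | exposed) = 90/1138 = 0.079086
p₀ = P(outcome | unexposed) = 105/2659 = 0.039489
Under exogeneity and monotonicity, PN = (p₁ − p₀)/p₁.
PN = (0.079086 − 0.039489) / 0.079086 ≈ 0.5007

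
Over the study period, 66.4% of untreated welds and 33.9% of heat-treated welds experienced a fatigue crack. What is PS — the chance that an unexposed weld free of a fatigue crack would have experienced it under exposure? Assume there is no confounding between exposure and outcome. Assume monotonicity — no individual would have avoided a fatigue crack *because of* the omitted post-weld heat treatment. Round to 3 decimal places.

p₁ = 0.664, p₀ = 0.339.
Under exogeneity and monotonicity, PS = (p₁ − p₀) / (1 − p₀).
PS = (0.664 − 0.339) / (1 − 0.339) = 0.325 / 0.661 ≈ 0.4917

PS ≈ 0.492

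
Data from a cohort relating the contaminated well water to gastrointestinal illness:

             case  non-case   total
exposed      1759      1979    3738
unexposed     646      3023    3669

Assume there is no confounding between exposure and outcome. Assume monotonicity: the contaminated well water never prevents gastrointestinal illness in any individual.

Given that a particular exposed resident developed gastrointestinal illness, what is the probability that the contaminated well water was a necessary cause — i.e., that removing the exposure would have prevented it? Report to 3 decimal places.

p₁ = P(outcome | exposed) = 1759/3738 = 0.47057
p₀ = P(outcome | unexposed) = 646/3669 = 0.17607
Under exogeneity and monotonicity, PN = (p₁ − p₀)/p₁.
PN = (0.47057 − 0.17607) / 0.47057 ≈ 0.6258

PN ≈ 0.626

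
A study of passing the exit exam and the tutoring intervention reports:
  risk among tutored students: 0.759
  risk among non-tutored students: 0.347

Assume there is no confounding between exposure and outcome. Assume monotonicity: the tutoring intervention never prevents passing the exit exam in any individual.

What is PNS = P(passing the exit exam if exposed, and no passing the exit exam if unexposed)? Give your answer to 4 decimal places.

Let p₁ = 0.759, p₀ = 0.347.
Under exogeneity and monotonicity, PNS = p₁ − p₀.
PNS = 0.759 − 0.347 = 0.412

PNS ≈ 0.4120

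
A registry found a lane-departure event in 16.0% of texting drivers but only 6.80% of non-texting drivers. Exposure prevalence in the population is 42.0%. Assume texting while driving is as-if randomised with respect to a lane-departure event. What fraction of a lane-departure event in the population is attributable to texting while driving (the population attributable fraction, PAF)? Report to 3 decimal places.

p₁ = 0.16, p₀ = 0.068.
Overall risk P(Y=1) = π·p₁ + (1−π)·p₀ = 0.42×0.16 + 0.58×0.068 = 0.10664.
Under exogeneity, PAF = [P(Y=1) − p₀] / P(Y=1).
PAF = (0.10664 − 0.068) / 0.10664 ≈ 0.3623

PAF ≈ 0.362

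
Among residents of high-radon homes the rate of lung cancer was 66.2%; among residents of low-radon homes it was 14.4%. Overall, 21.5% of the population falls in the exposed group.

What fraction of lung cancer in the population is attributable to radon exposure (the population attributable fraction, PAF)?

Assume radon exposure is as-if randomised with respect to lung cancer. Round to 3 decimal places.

p₁ = 0.662, p₀ = 0.144.
Overall risk P(Y=1) = π·p₁ + (1−π)·p₀ = 0.215×0.662 + 0.785×0.144 = 0.25537.
Under exogeneity, PAF = [P(Y=1) − p₀] / P(Y=1).
PAF = (0.25537 − 0.144) / 0.25537 ≈ 0.4361

PAF ≈ 0.436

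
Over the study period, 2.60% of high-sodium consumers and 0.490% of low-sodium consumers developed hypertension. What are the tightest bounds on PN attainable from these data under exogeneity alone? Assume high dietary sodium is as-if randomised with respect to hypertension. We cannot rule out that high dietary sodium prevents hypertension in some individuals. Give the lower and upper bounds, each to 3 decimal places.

0.812 ≤ PN ≤ 1.000

p₁ = 0.026, p₀ = 0.0049.
Under exogeneity alone the bounds on PN are max{0,(p₁−p₀)/p₁} ≤ PN ≤ min{1,(1−p₀)/p₁}.
  lower = (p₁ − p₀)/p₁ = 0.0211 / 0.026 ≈ 0.8115
  upper = min{1, (1 − p₀)/p₁} = 0.9951 / 0.026 ≈ 38.2731 → capped at 1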